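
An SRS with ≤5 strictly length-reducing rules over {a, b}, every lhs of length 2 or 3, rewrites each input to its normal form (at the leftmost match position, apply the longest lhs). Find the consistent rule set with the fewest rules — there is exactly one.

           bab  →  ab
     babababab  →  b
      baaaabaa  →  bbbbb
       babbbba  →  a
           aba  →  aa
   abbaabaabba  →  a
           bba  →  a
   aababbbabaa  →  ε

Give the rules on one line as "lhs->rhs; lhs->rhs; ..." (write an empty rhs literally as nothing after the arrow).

aab->b; abb->; ba->a; baa->bb

  | bab => ab
  | babababab => abababab => aababab => babab => abab => aab => b
  | baaaabaa => bbaabaa => bbbbaa => bbbbb
  | babbbba => abbbba => bba => ba => a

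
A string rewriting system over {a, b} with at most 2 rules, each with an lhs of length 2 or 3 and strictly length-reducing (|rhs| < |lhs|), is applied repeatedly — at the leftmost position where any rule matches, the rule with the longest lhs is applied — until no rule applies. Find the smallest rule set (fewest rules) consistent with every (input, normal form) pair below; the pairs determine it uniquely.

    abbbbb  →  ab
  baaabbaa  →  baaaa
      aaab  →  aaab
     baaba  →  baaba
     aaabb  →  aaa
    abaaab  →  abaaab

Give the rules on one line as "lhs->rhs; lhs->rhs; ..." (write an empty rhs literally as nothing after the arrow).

bb->; bba->

  | abbbbb => abbb => ab
  | baaabbaa => baaaa
  | aaab
  | baaba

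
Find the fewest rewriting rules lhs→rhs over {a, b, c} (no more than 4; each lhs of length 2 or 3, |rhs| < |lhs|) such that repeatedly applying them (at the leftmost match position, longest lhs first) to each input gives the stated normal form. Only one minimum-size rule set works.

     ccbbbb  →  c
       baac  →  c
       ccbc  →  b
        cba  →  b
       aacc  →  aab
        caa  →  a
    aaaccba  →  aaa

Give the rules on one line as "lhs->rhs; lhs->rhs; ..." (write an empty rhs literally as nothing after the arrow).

ba->c; bb->c; ca->; cc->b

  | ccbbbb => bbbbb => cbbb => ccb => bb => c
  | baac => cac => c
  | ccbc => bbc => cc => b
  | cba => cc => b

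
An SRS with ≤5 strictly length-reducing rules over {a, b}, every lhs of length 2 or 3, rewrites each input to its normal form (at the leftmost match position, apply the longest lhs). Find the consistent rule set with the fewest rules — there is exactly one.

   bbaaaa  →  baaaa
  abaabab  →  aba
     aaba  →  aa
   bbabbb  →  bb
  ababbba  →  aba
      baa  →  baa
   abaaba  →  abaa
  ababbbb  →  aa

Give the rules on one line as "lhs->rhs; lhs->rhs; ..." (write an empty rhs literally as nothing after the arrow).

aab->a; bab->; bba->ba; bbb->a

  | bbaaaa => baaaa
  | abaabab => abaab => aba
  | aaba => aa
  | bbabbb => babbb => bb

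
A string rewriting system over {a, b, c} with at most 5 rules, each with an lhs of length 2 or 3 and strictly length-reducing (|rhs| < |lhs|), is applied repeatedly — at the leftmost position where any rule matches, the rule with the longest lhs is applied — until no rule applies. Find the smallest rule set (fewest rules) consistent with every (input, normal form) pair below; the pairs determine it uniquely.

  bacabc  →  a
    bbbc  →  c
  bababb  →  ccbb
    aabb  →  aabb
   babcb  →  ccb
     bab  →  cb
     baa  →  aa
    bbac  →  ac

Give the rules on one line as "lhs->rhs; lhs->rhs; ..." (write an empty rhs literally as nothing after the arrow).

  | bacabc => acabc => acac => a
  | bbbc => bbc => bc => c
  | bababb => cbabb => ccbb
  | aabb

ba->a; bab->cb; bc->c; cac->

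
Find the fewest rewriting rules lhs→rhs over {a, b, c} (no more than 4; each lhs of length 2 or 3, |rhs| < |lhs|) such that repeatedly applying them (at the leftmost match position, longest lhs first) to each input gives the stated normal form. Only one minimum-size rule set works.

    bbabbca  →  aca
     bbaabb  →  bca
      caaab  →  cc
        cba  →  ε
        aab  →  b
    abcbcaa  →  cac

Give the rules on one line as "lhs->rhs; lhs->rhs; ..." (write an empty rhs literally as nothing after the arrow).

aa->; ab->c; ba->c; cb->a

  | bbabbca => bcbbca => babca => cbca => aca
  | bbaabb => bcabb => bccb => bca
  | caaab => cab => cc
  | cba => aa => ε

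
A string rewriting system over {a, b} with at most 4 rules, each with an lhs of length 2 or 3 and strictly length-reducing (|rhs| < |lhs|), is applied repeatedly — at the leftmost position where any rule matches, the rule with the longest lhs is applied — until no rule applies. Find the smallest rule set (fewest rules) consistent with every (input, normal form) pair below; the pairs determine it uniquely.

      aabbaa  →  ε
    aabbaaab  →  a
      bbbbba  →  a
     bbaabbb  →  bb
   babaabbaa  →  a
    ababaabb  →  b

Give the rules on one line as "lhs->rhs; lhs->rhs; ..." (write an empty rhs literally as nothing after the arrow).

  | aabbaa => baa => aa => ε
  | aabbaaab => baaab => aaab => ab => a
  | bbbbba => bbbba => bbba => bba => ba => a
  | bbaabbb => baabbb => aabbb => bb

aa->; aab->; ab->a; ba->a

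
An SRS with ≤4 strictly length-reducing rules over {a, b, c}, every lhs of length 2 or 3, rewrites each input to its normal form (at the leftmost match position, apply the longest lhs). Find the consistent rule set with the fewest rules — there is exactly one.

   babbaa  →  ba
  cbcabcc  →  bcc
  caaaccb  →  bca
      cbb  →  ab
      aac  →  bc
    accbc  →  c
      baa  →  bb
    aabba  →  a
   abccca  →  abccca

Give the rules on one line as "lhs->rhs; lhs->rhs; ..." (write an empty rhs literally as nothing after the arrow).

  | babbaa => babbb => ba
  | cbcabcc => acabcc => bcc
  | caaaccb => cbaccb => aaccb => bccb => bca
  | cbb => ab

aa->b; aca->; bbb->; cb->a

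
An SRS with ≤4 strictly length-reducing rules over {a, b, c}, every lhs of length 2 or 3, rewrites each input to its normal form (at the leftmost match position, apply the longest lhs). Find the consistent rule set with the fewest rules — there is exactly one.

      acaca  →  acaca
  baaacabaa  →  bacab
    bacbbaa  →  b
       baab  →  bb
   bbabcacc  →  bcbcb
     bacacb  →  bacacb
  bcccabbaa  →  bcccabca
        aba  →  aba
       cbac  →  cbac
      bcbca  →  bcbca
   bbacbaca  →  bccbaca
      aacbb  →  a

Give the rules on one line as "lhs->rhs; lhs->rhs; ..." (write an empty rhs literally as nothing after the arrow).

aa->; acc->b; bba->bc; cbb->a

  | acaca
  | baaacabaa => bacabaa => bacab
  | bacbbaa => baaaa => baa => b
  | baab => bb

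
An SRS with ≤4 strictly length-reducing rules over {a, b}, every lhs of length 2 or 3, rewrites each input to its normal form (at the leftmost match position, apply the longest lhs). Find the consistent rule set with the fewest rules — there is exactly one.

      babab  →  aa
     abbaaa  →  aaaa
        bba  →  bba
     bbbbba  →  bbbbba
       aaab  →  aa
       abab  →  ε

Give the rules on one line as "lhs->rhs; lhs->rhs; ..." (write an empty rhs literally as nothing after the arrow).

ab->; abb->a; bab->aa

  | babab => aaab => aa
  | abbaaa => aaaa
  | bba
  | bbbbba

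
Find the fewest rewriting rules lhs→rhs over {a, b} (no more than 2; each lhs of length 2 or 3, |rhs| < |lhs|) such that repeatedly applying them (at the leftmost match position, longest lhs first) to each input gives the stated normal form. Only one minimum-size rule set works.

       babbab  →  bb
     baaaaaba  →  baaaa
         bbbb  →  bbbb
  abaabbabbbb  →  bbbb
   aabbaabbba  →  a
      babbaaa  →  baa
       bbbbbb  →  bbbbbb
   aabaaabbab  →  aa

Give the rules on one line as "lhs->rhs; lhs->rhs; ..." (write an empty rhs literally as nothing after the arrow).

  | babbab => babab => bb
  | baaaaaba => baaaa
  | bbbb
  | abaabbabbbb => abbabbbb => ababbbb => bbbb

ab->a; aba->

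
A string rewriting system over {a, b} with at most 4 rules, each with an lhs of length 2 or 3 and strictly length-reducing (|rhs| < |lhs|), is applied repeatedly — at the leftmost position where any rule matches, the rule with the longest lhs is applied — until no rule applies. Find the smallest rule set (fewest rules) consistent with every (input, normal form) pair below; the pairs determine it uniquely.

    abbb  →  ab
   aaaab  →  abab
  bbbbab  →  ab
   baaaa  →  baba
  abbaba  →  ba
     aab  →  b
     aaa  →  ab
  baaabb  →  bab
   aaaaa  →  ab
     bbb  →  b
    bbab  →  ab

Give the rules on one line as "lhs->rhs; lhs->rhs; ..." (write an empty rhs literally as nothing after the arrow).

  | abbb => ab
  | aaaab => abab
  | bbbbab => bbab => ab
  | baaaa => baba

aa->; aaa->ab; bb->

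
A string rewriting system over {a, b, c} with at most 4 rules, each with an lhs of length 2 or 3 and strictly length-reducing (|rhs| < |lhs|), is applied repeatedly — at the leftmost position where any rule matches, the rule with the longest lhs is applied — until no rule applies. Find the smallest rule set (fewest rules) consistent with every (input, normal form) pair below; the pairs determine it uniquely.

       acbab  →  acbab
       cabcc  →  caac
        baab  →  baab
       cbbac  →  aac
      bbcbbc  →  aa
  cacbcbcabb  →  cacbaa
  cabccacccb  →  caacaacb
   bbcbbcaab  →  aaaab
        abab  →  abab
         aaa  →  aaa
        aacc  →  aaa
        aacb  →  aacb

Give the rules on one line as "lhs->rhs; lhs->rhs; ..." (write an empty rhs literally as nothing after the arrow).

  | acbab
  | cabcc => caac
  | baab
  | cbbac => ccac => aac

abc->aa; bb->c; bca->cc; cc->a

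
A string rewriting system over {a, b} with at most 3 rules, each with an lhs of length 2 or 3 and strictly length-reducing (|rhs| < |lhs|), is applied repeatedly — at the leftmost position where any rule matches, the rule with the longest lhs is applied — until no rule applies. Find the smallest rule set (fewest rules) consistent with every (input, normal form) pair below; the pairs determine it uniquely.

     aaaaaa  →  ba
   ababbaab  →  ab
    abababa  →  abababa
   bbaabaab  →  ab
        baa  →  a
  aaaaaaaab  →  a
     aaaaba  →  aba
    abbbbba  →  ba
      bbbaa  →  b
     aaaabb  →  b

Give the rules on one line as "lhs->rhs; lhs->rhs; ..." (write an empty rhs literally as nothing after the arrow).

  | aaaaaa => baaaa => bbaa => aaa => ba
  | ababbaab => abaaaab => abbaab => aaaab => baab => bbb => ab
  | abababa
  | bbaabaab => aaabaab => babaab => babbb => baab => bbb => ab

aa->b; bb->a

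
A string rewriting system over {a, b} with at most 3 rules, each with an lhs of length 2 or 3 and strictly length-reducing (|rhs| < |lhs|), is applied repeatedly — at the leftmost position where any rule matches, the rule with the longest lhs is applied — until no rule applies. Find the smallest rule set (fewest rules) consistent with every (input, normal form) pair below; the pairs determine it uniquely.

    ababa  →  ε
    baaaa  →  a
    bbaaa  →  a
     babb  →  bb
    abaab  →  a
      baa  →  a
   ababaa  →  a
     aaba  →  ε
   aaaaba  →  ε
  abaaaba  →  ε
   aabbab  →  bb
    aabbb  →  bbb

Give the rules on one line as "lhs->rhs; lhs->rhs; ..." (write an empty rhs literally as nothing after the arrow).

  | ababa => aaba => ba => ε
  | baaaa => aaa => a
  | bbaaa => baa => a
  | babb => bb

aa->; ab->a; ba->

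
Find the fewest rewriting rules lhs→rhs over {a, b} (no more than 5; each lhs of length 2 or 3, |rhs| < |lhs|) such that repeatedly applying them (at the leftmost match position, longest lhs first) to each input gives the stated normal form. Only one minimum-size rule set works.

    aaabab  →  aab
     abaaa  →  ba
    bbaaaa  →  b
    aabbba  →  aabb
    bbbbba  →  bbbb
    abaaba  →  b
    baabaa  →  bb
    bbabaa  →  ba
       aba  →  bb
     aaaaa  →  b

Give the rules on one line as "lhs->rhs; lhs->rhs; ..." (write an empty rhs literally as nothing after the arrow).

aaa->ba; aba->bb; bab->a; bba->b

  | aaabab => babab => aab
  | abaaa => bbaa => ba
  | bbaaaa => baaa => bba => b
  | aabbba => aabb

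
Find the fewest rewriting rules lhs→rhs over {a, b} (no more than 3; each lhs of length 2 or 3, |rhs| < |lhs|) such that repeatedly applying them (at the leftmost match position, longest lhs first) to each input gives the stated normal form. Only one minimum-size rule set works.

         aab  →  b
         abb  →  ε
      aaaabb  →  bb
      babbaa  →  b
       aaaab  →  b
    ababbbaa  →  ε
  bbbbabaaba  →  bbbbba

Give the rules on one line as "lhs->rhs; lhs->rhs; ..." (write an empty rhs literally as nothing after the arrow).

aa->; ab->; abb->ab

  | aab => b
  | abb => ab => ε
  | aaaabb => aabb => bb
  | babbaa => babaa => baa => b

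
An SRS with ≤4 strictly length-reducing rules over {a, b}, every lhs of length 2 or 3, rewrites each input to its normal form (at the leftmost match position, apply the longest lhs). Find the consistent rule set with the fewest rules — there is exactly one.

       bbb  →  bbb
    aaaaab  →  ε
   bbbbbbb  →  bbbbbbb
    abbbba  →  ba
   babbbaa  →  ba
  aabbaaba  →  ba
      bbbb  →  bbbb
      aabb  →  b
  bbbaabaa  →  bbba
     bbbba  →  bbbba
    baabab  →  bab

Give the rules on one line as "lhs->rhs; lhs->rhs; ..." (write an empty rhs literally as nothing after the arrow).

aa->a; aab->; abb->aa

  | bbb
  | aaaaab => aaaab => aaab => aab => ε
  | bbbbbbb
  | abbbba => aabba => ba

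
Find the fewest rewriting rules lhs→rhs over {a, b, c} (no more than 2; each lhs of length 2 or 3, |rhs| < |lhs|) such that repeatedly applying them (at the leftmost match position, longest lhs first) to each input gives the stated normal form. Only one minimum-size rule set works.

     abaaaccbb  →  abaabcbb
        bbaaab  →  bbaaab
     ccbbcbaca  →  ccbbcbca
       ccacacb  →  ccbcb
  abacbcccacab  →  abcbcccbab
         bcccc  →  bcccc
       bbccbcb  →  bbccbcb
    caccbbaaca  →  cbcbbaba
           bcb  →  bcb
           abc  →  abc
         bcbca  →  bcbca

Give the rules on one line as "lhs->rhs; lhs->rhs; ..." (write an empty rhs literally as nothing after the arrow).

  | abaaaccbb => abaabcbb
  | bbaaab
  | ccbbcbaca => ccbbcbca
  | ccacacb => ccbacb => ccbcb

ac->b; bac->bc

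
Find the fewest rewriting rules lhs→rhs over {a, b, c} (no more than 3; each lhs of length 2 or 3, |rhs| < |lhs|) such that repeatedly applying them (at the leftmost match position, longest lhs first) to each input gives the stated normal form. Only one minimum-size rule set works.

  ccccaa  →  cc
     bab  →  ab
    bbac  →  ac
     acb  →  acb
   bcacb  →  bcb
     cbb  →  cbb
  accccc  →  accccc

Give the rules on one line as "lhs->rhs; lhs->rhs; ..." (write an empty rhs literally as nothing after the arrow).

ba->a; ca->

  | ccccaa => ccca => cc
  | bab => ab
  | bbac => bac => ac
  | acb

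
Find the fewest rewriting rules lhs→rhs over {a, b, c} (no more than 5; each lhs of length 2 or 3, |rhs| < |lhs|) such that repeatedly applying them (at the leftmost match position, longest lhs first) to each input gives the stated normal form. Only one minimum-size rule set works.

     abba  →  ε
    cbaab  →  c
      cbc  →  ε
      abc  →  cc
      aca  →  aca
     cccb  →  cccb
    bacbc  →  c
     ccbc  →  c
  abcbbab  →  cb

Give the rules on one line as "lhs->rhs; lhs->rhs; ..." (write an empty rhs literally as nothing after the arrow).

  | abba => cba => ε
  | cbaab => ab => c
  | cbc => ε
  | abc => cc

ab->c; ba->c; cba->; cbc->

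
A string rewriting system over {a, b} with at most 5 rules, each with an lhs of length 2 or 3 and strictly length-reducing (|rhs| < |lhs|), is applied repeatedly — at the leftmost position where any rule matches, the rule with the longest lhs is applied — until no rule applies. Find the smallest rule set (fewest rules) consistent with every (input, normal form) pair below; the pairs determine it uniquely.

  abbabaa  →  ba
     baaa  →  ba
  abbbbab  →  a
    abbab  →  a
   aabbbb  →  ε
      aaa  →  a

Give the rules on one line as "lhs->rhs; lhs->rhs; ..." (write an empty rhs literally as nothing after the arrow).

  | abbabaa => abbaa => aba => ba
  | baaa => ba
  | abbbbab => abbab => abb => a
  | abbab => abb => a

aa->; aba->ba; bb->; bba->b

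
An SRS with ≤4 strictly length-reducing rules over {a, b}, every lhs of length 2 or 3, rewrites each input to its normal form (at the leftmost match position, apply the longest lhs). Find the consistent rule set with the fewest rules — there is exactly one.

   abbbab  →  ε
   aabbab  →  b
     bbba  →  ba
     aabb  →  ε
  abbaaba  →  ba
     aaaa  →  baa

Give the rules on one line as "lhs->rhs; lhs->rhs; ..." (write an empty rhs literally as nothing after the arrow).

aaa->ba; ab->b; bb->

  | abbbab => bbbab => bab => bb => ε
  | aabbab => abbab => bbab => ab => b
  | bbba => ba
  | aabb => abb => bb => ε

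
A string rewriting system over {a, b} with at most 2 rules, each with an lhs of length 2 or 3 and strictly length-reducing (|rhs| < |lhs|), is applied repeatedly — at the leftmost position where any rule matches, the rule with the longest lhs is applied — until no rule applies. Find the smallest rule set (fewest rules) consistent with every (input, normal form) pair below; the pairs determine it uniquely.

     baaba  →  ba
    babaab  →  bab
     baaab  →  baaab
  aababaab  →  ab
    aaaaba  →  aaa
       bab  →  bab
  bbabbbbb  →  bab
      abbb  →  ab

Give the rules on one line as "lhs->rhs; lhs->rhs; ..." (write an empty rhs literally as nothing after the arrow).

  | baaba => ba
  | babaab => bab
  | baaab
  | aababaab => abaab => ab

aba->; bb->b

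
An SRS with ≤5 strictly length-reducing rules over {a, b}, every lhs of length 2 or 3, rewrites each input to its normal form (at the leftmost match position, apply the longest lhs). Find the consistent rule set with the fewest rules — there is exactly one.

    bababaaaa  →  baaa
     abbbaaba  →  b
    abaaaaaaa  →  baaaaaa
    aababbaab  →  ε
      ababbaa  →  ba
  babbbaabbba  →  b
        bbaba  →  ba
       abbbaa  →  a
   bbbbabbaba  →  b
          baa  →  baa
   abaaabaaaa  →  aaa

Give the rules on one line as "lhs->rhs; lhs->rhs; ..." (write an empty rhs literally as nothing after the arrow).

aab->b; ab->; aba->b; bba->

  | bababaaaa => bbbaaaa => baaa
  | abbbaaba => bbaaba => aba => b
  | abaaaaaaa => baaaaaa
  | aababbaab => babbaab => bbaab => ab => ε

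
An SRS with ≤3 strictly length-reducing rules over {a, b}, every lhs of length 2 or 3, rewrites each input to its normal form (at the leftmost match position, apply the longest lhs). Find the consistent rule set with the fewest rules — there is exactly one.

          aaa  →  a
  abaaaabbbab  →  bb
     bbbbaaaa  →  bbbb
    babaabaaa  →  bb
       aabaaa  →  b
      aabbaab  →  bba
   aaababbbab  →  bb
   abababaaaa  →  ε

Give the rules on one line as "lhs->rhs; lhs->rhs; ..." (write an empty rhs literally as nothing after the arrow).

  | aaa => a
  | abaaaabbbab => aaaabbbab => aabbbab => babbab => bbab => bb
  | bbbbaaaa => bbbbaa => bbbb
  | babaabaaa => baabaaa => bbaaaa => bbaa => bb

aa->; aab->ba; ab->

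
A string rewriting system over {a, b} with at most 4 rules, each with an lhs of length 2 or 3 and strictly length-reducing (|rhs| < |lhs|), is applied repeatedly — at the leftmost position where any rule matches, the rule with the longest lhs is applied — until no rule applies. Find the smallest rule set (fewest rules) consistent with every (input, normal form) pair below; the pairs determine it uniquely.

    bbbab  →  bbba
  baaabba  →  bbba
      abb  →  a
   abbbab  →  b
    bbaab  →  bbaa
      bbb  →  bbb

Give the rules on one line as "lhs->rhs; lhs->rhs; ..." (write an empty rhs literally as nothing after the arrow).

aaa->; ab->a; aba->

  | bbbab => bbba
  | baaabba => bbba
  | abb => ab => a
  | abbbab => abbab => abab => b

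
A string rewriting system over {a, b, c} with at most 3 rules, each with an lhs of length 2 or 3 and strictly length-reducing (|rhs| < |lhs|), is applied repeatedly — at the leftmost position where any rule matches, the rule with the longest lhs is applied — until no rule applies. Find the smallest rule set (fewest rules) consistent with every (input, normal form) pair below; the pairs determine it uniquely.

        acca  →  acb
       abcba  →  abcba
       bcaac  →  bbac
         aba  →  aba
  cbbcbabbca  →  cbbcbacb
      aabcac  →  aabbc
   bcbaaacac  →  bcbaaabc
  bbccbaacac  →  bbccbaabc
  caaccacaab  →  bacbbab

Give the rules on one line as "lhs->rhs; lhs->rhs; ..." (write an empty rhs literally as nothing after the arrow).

  | acca => acb
  | abcba
  | bcaac => bbac
  | aba

bbb->cb; ca->b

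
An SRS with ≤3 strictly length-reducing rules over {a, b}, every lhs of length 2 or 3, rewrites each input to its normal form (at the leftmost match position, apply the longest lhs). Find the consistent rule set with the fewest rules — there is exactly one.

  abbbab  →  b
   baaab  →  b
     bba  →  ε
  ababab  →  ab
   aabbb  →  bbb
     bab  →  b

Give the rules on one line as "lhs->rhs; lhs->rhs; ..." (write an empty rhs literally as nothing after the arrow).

  | abbbab => abaab => aab => b
  | baaab => aab => b
  | bba => aa => ε
  | ababab => abab => ab

aa->; ba->; bba->aa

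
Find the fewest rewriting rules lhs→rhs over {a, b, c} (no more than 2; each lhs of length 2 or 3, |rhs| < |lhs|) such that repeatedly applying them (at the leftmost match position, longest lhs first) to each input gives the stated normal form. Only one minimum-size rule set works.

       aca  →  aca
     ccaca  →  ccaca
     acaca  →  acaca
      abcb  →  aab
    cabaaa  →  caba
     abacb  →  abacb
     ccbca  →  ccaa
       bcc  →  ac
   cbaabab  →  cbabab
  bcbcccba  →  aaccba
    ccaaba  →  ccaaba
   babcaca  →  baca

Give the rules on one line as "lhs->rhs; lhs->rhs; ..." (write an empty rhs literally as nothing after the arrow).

baa->ba; bc->a

  | aca
  | ccaca
  | acaca
  | abcb => aab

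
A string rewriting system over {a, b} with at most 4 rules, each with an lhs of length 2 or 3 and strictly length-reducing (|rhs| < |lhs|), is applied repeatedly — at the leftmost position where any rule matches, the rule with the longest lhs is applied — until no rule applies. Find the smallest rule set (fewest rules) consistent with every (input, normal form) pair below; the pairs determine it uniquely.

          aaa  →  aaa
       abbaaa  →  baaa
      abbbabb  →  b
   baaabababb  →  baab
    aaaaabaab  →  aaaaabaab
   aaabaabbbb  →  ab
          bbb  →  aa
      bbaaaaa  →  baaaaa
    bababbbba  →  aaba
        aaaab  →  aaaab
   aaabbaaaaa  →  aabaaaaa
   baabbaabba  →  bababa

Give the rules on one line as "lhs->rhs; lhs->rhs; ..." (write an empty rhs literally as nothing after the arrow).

abb->b; bb->b; bbb->aa

  | aaa
  | abbaaa => baaa
  | abbbabb => bbabb => babb => bb => b
  | baaabababb => baaababb => baaabb => baab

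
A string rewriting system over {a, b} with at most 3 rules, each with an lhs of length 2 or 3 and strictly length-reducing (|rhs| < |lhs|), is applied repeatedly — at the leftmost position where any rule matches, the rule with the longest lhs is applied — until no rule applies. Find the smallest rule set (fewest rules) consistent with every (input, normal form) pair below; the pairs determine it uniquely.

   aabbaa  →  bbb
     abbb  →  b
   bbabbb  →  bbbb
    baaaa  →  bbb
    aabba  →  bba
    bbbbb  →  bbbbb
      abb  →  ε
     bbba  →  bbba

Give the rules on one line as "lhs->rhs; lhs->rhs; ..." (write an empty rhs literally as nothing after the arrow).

  | aabbaa => bbaa => bbb
  | abbb => aab => b
  | bbabbb => bbaab => bbbb
  | baaaa => bbaa => bbb

aa->; abb->aa; baa->bb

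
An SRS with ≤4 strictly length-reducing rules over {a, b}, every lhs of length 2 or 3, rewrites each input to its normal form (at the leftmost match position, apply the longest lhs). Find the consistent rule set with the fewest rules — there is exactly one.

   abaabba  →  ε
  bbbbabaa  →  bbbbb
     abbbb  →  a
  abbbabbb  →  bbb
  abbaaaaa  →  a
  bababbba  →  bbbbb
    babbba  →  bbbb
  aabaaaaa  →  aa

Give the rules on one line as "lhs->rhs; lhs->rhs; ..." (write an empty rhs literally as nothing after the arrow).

aaa->; ab->a; aba->; ba->b

  | abaabba => abba => aba => ε
  | bbbbabaa => bbbbbaa => bbbbba => bbbbb
  | abbbb => abbb => abb => ab => a
  | abbbabbb => abbabbb => ababbb => bbb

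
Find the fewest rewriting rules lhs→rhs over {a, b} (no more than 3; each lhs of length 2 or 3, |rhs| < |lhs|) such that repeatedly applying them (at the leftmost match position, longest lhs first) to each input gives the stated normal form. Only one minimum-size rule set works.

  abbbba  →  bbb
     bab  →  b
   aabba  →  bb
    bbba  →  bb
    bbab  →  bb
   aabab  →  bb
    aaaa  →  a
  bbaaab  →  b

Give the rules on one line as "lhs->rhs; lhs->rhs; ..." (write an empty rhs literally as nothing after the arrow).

  | abbbba => bbbba => bbb
  | bab => b
  | aabba => bbba => bb
  | bbba => bb

aa->b; ab->b; ba->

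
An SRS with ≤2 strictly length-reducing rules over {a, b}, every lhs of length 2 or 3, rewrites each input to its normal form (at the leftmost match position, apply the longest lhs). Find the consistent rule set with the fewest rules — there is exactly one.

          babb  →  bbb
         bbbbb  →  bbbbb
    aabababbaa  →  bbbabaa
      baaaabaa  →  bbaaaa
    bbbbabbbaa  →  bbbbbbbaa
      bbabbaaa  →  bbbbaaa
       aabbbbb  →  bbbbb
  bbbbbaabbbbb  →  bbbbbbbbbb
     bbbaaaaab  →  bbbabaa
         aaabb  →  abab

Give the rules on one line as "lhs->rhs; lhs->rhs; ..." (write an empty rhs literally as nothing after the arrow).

  | babb => bbb
  | bbbbb
  | aabababbaa => baababbaa => bbaabbaa => bbbabaa
  | baaaabaa => baabaaa => bbaaaa

aab->ba; abb->bb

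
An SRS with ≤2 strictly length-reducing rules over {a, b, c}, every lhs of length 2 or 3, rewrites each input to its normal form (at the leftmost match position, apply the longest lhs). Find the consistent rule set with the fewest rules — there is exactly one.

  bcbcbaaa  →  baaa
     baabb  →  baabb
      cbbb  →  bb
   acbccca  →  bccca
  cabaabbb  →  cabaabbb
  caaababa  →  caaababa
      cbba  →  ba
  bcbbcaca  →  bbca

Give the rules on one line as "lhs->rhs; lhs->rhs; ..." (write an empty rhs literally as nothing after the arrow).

  | bcbcbaaa => bcbaaa => baaa
  | baabb
  | cbbb => bb
  | acbccca => bccca

ac->; cb->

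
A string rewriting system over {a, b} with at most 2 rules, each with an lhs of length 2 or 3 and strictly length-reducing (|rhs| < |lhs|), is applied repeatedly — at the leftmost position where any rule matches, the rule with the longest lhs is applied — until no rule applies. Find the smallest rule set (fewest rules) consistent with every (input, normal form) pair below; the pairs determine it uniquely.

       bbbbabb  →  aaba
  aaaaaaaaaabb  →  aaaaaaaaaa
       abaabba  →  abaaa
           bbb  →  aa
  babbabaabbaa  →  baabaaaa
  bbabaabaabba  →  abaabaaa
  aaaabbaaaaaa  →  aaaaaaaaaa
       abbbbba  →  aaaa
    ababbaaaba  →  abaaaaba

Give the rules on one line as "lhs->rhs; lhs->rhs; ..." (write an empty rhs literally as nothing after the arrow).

  | bbbbabb => aababb => aaba
  | aaaaaaaaaabb => aaaaaaaaaa
  | abaabba => abaaa
  | bbb => aa

bb->; bbb->aa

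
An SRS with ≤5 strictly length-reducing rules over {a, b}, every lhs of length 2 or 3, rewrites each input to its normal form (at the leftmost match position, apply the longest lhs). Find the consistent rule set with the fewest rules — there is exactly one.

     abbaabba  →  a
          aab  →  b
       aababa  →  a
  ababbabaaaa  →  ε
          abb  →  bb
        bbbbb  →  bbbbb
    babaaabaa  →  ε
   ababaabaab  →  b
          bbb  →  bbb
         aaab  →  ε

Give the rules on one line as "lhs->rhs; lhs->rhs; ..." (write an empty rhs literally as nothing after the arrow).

aa->; ab->; abb->bb; ba->a

  | abbaabba => bbaabba => baabba => aabba => bba => ba => a
  | aab => b
  | aababa => baba => aba => a
  | ababbabaaaa => abbabaaaa => bbabaaaa => babaaaa => abaaaa => aaaa => aa => ε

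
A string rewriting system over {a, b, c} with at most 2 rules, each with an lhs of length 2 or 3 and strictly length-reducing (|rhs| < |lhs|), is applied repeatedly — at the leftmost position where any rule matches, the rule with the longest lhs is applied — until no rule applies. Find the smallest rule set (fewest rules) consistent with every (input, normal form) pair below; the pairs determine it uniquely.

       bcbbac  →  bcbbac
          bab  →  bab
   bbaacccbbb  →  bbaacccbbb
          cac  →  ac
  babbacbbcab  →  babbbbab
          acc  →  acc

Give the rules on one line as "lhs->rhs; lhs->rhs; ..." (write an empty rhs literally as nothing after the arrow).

acb->b; ca->a

  | bcbbac
  | bab
  | bbaacccbbb
  | cac => ac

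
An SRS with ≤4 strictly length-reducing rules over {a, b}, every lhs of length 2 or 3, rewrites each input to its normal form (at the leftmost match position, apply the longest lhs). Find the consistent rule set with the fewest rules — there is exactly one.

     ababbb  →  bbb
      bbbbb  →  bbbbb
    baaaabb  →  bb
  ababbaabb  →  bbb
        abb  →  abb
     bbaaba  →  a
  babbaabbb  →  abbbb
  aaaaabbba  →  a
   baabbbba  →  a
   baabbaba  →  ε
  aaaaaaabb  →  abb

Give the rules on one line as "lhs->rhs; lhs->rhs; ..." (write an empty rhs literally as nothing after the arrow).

aa->; aaa->; ba->a; baa->

  | ababbb => aabbb => bbb
  | bbbbb
  | baaaabb => aabb => bb
  | ababbaabb => aabbaabb => bbaabb => bbb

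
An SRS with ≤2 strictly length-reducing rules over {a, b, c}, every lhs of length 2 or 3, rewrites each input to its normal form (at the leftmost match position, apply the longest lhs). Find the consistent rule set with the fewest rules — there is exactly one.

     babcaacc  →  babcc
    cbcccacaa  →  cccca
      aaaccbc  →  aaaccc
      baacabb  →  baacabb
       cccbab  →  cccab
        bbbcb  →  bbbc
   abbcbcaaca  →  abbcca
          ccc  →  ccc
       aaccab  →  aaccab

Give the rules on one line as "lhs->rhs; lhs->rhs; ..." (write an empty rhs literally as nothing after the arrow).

caa->; cb->c

  | babcaacc => babcc
  | cbcccacaa => ccccacaa => cccca
  | aaaccbc => aaaccc
  | baacabb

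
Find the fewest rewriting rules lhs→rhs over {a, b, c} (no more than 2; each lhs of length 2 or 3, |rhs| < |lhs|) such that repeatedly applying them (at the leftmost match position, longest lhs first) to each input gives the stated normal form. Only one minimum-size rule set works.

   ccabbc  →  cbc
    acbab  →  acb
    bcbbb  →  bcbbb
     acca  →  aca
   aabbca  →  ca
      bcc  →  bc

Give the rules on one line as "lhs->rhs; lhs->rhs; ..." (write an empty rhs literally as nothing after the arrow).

  | ccabbc => cabbc => cbc
  | acbab => acb
  | bcbbb
  | acca => aca

ab->; cc->c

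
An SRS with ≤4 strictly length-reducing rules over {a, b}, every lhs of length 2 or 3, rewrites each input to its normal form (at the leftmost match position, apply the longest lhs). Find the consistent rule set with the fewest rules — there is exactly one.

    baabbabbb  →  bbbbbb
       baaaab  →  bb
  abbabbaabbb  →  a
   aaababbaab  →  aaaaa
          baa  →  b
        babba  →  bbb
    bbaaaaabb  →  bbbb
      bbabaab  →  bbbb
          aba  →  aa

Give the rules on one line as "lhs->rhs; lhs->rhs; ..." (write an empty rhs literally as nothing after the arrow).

  | baabbabbb => babbabbb => bbbabbb => bbbbbb
  | baaaab => baaab => baab => bab => bb
  | abbabbaabbb => abbaabbb => aabbb => ab => a
  | aaababbaab => aaaabbaab => aaaaab => aaaaa

ab->a; abb->; ba->b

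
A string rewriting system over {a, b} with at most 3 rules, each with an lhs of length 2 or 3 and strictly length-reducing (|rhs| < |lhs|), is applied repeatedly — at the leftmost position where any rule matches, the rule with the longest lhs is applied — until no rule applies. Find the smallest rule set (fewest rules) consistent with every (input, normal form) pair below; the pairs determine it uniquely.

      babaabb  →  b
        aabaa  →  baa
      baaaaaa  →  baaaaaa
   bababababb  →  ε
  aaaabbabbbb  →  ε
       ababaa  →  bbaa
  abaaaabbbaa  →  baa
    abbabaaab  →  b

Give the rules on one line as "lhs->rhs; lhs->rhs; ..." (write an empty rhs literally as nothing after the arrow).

  | babaabb => bbaabb => bbabb => bbbb => b
  | aabaa => abaa => baa
  | baaaaaa
  | bababababb => bbabababb => bbbababb => ababb => babb => bbb => ε

ab->b; bbb->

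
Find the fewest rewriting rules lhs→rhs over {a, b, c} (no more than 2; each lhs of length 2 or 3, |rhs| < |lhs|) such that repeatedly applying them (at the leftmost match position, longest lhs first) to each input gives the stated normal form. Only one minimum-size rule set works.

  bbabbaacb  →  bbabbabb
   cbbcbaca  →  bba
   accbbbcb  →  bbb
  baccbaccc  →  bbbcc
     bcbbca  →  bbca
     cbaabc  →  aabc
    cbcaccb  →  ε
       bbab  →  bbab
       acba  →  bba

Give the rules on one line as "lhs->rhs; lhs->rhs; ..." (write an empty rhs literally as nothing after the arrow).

  | bbabbaacb => bbabbabb
  | cbbcbaca => bcbaca => baca => bba
  | accbbbcb => bcbbbcb => bbbcb => bbb
  | baccbaccc => bbcbaccc => bbaccc => bbbcc

ac->b; cb->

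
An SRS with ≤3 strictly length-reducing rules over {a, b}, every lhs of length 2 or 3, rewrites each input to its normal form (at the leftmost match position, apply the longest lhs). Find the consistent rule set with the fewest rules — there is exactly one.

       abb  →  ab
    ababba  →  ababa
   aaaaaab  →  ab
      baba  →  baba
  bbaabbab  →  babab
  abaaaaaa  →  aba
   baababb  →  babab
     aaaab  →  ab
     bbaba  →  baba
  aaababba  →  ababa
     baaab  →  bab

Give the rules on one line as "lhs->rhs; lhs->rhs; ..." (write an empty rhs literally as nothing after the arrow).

  | abb => ab
  | ababba => ababa
  | aaaaaab => aaaaab => aaaab => aaab => aab => ab
  | baba

aa->a; bb->b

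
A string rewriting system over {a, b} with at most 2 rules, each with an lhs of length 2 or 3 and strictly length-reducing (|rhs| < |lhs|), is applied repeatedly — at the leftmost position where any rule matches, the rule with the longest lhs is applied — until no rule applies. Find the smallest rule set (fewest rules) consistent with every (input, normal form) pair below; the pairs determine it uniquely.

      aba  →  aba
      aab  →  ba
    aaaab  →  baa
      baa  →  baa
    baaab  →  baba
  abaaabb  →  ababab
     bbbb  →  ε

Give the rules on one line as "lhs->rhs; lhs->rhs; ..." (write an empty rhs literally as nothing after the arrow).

aab->ba; bb->

  | aba
  | aab => ba
  | aaaab => aaba => baa
  | baa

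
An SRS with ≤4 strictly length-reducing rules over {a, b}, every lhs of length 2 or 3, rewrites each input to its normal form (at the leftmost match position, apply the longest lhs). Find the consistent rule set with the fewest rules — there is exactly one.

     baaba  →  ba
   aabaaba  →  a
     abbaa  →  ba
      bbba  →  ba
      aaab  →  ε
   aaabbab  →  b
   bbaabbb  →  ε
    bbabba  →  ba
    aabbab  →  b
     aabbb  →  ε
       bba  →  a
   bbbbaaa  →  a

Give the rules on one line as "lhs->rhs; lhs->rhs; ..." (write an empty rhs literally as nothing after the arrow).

  | baaba => baba => ba
  | aabaaba => abaaba => aaba => aba => a
  | abbaa => baa => ba
  | bbba => ba

aa->a; ab->; bb->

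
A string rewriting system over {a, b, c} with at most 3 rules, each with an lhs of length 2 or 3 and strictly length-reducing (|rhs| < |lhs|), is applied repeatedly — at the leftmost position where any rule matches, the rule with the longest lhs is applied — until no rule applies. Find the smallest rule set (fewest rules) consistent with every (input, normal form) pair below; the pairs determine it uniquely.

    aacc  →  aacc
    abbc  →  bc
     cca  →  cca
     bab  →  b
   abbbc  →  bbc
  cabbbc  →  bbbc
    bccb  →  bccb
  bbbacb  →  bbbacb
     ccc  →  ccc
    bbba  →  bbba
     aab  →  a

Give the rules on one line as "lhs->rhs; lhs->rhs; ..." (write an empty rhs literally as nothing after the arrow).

  | aacc
  | abbc => bc
  | cca
  | bab => b

ab->; cab->b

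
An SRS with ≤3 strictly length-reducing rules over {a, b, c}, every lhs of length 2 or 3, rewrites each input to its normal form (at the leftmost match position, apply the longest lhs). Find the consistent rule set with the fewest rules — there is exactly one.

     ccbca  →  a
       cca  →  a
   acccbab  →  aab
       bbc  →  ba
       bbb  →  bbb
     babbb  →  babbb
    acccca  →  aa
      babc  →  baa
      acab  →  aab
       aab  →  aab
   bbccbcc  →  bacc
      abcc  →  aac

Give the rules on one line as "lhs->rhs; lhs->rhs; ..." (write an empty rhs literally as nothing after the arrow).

  | ccbca => cca => ca => a
  | cca => ca => a
  | acccbab => accab => acab => aab
  | bbc => ba

bc->a; ca->a; cb->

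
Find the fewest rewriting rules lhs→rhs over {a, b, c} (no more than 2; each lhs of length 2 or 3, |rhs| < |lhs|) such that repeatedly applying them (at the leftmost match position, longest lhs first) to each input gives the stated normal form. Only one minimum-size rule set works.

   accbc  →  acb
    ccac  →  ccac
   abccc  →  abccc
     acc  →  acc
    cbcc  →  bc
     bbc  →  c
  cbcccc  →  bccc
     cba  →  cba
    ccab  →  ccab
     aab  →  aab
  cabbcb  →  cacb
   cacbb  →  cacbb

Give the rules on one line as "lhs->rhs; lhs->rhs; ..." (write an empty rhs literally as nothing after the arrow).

bbc->c; cbc->b

  | accbc => acb
  | ccac
  | abccc
  | acc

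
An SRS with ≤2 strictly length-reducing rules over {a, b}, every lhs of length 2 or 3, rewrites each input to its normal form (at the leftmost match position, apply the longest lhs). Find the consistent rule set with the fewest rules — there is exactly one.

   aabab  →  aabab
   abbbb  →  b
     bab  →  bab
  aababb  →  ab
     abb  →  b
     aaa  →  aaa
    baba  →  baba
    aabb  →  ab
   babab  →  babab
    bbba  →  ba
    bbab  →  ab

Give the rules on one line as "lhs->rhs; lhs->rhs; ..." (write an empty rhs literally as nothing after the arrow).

  | aabab
  | abbbb => bbb => b
  | bab
  | aababb => aabb => ab

abb->b; bb->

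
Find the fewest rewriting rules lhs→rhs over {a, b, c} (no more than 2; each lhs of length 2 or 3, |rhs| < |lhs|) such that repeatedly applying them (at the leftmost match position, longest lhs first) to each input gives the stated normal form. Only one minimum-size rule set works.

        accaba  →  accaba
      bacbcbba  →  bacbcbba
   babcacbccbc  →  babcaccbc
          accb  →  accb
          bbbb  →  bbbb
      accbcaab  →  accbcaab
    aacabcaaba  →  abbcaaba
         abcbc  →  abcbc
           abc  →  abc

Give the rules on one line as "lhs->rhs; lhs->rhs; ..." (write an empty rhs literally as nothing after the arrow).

  | accaba
  | bacbcbba
  | babcacbccbc => babcaccbc
  | accb

aca->b; bcc->c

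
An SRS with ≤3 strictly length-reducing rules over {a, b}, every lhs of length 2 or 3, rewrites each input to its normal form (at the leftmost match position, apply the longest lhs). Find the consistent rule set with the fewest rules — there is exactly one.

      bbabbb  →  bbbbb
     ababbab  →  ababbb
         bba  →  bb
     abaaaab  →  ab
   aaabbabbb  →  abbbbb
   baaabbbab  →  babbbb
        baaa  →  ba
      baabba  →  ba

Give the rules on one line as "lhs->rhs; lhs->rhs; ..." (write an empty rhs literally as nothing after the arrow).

  | bbabbb => bbbbb
  | ababbab => ababbb
  | bba => bb
  | abaaaab => abaab => abaa => ab

aa->; aab->aa; bba->bb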